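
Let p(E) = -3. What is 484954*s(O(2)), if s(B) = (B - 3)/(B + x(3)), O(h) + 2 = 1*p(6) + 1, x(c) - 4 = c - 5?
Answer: 1697339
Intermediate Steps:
x(c) = -1 + c (x(c) = 4 + (c - 5) = 4 + (-5 + c) = -1 + c)
O(h) = -4 (O(h) = -2 + (1*(-3) + 1) = -2 + (-3 + 1) = -2 - 2 = -4)
s(B) = (-3 + B)/(2 + B) (s(B) = (B - 3)/(B + (-1 + 3)) = (-3 + B)/(B + 2) = (-3 + B)/(2 + B))
484954*s(O(2)) = 484954*((-3 - 4)/(2 - 4)) = 484954*(-7/(-2)) = 484954*(-½*(-7)) = 484954*(7/2) = 1697339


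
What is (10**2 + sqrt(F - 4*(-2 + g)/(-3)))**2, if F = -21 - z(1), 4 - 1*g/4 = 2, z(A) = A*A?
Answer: (100 + I*sqrt(14))**2 ≈ 9986.0 + 748.33*I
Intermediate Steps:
z(A) = A**2
g = 8 (g = 16 - 4*2 = 16 - 8 = 8)
F = -22 (F = -21 - 1*1**2 = -21 - 1*1 = -21 - 1 = -22)
(10**2 + sqrt(F - 4*(-2 + g)/(-3)))**2 = (10**2 + sqrt(-22 - 4*(-2 + 8)/(-3)))**2 = (100 + sqrt(-22 - 4*6*(-1/3)))**2 = (100 + sqrt(-22 - 24*(-1/3)))**2 = (100 + sqrt(-22 + 8))**2 = (100 + sqrt(-14))**2 = (100 + I*sqrt(14))**2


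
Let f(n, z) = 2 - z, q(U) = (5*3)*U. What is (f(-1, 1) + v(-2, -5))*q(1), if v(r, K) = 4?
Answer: 75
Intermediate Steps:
q(U) = 15*U
(f(-1, 1) + v(-2, -5))*q(1) = ((2 - 1*1) + 4)*(15*1) = ((2 - 1) + 4)*15 = (1 + 4)*15 = 5*15 = 75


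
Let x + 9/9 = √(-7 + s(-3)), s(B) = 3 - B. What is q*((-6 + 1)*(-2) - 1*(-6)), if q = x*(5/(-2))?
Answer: 40 - 40*I ≈ 40.0 - 40.0*I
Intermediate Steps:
x = -1 + I (x = -1 + √(-7 + (3 - 1*(-3))) = -1 + √(-7 + (3 + 3)) = -1 + √(-7 + 6) = -1 + √(-1) = -1 + I ≈ -1.0 + 1.0*I)
q = 5/2 - 5*I/2 (q = (-1 + I)*(5/(-2)) = (-1 + I)*(5*(-½)) = (-1 + I)*(-5/2) = 5/2 - 5*I/2 ≈ 2.5 - 2.5*I)
q*((-6 + 1)*(-2) - 1*(-6)) = (5/2 - 5*I/2)*((-6 + 1)*(-2) - 1*(-6)) = (5/2 - 5*I/2)*(-5*(-2) + 6) = (5/2 - 5*I/2)*(10 + 6) = (5/2 - 5*I/2)*16 = 40 - 40*I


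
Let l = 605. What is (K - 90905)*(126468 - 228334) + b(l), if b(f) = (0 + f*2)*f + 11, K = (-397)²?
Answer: -6794137603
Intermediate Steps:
K = 157609
b(f) = 11 + 2*f² (b(f) = (0 + 2*f)*f + 11 = (2*f)*f + 11 = 2*f² + 11 = 11 + 2*f²)
(K - 90905)*(126468 - 228334) + b(l) = (157609 - 90905)*(126468 - 228334) + (11 + 2*605²) = 66704*(-101866) + (11 + 2*366025) = -6794869664 + (11 + 732050) = -6794869664 + 732061 = -6794137603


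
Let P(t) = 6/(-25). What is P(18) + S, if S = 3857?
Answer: 96419/25 ≈ 3856.8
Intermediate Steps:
P(t) = -6/25 (P(t) = 6*(-1/25) = -6/25)
P(18) + S = -6/25 + 3857 = 96419/25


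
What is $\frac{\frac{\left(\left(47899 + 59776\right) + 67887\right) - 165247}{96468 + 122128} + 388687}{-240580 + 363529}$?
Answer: $\frac{84965433767}{26876159604} \approx 3.1614$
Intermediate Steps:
$\frac{\frac{\left(\left(47899 + 59776\right) + 67887\right) - 165247}{96468 + 122128} + 388687}{-240580 + 363529} = \frac{\frac{\left(107675 + 67887\right) - 165247}{218596} + 388687}{122949} = \left(\left(175562 - 165247\right) \frac{1}{218596} + 388687\right) \frac{1}{122949} = \left(10315 \cdot \frac{1}{218596} + 388687\right) \frac{1}{122949} = \left(\frac{10315}{218596} + 388687\right) \frac{1}{122949} = \frac{84965433767}{218596} \cdot \frac{1}{122949} = \frac{84965433767}{26876159604}$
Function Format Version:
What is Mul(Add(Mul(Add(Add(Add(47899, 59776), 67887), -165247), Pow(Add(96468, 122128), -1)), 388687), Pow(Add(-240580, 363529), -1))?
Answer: Rational(84965433767, 26876159604) ≈ 3.1614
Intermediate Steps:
Mul(Add(Mul(Add(Add(Add(47899, 59776), 67887), -165247), Pow(Add(96468, 122128), -1)), 388687), Pow(Add(-240580, 363529), -1)) = Mul(Add(Mul(Add(Add(107675, 67887), -165247), Pow(218596, -1)), 388687), Pow(122949, -1)) = Mul(Add(Mul(Add(175562, -165247), Rational(1, 218596)), 388687), Rational(1, 122949)) = Mul(Add(Mul(10315, Rational(1, 218596)), 388687), Rational(1, 122949)) = Mul(Add(Rational(10315, 218596), 388687), Rational(1, 122949)) = Mul(Rational(84965433767, 218596), Rational(1, 122949)) = Rational(84965433767, 26876159604)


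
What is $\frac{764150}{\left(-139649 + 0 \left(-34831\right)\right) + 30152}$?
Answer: $- \frac{44950}{6441} \approx -6.9787$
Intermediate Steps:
$\frac{764150}{\left(-139649 + 0 \left(-34831\right)\right) + 30152} = \frac{764150}{\left(-139649 + 0\right) + 30152} = \frac{764150}{-139649 + 30152} = \frac{764150}{-109497} = 764150 \left(- \frac{1}{109497}\right) = - \frac{44950}{6441}$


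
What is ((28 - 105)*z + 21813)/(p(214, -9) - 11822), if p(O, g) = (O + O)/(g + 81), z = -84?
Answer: -509058/212689 ≈ -2.3934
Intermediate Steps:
p(O, g) = 2*O/(81 + g) (p(O, g) = (2*O)/(81 + g) = 2*O/(81 + g))
((28 - 105)*z + 21813)/(p(214, -9) - 11822) = ((28 - 105)*(-84) + 21813)/(2*214/(81 - 9) - 11822) = (-77*(-84) + 21813)/(2*214/72 - 11822) = (6468 + 21813)/(2*214*(1/72) - 11822) = 28281/(107/18 - 11822) = 28281/(-212689/18) = 28281*(-18/212689) = -509058/212689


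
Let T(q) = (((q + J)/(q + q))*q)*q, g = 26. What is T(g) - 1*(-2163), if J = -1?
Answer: 2488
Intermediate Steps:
T(q) = q*(-1/2 + q/2) (T(q) = (((q - 1)/(q + q))*q)*q = (((-1 + q)/((2*q)))*q)*q = (((-1 + q)*(1/(2*q)))*q)*q = (((-1 + q)/(2*q))*q)*q = (-1/2 + q/2)*q = q*(-1/2 + q/2))
T(g) - 1*(-2163) = (1/2)*26*(-1 + 26) - 1*(-2163) = (1/2)*26*25 + 2163 = 325 + 2163 = 2488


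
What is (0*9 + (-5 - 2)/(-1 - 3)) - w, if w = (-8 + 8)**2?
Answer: 7/4 ≈ 1.7500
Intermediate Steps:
w = 0 (w = 0**2 = 0)
(0*9 + (-5 - 2)/(-1 - 3)) - w = (0*9 + (-5 - 2)/(-1 - 3)) - 1*0 = (0 - 7/(-4)) + 0 = (0 - 7*(-1/4)) + 0 = (0 + 7/4) + 0 = 7/4 + 0 = 7/4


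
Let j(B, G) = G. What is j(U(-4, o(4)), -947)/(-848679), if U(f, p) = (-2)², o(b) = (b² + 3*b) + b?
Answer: 947/848679 ≈ 0.0011159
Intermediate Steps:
o(b) = b² + 4*b
U(f, p) = 4
j(U(-4, o(4)), -947)/(-848679) = -947/(-848679) = -947*(-1/848679) = 947/848679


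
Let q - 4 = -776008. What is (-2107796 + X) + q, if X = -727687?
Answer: -3611487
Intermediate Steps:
q = -776004 (q = 4 - 776008 = -776004)
(-2107796 + X) + q = (-2107796 - 727687) - 776004 = -2835483 - 776004 = -3611487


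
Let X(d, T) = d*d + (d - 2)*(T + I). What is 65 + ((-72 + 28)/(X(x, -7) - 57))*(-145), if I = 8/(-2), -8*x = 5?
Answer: -58589/355 ≈ -165.04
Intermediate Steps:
x = -5/8 (x = -⅛*5 = -5/8 ≈ -0.62500)
I = -4 (I = 8*(-½) = -4)
X(d, T) = d² + (-4 + T)*(-2 + d) (X(d, T) = d*d + (d - 2)*(T - 4) = d² + (-2 + d)*(-4 + T) = d² + (-4 + T)*(-2 + d))
65 + ((-72 + 28)/(X(x, -7) - 57))*(-145) = 65 + ((-72 + 28)/((8 + (-5/8)² - 4*(-5/8) - 2*(-7) - 7*(-5/8)) - 57))*(-145) = 65 - 44/((8 + 25/64 + 5/2 + 14 + 35/8) - 57)*(-145) = 65 - 44/(1873/64 - 57)*(-145) = 65 - 44/(-1775/64)*(-145) = 65 - 44*(-64/1775)*(-145) = 65 + (2816/1775)*(-145) = 65 - 81664/355 = -58589/355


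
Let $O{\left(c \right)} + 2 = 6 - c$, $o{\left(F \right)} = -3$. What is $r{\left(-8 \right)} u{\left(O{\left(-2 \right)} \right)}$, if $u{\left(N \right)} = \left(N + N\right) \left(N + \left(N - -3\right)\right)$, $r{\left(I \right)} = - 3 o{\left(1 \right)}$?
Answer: $1620$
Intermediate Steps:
$O{\left(c \right)} = 4 - c$ ($O{\left(c \right)} = -2 - \left(-6 + c\right) = 4 - c$)
$r{\left(I \right)} = 9$ ($r{\left(I \right)} = \left(-3\right) \left(-3\right) = 9$)
$u{\left(N \right)} = 2 N \left(3 + 2 N\right)$ ($u{\left(N \right)} = 2 N \left(N + \left(N + 3\right)\right) = 2 N \left(N + \left(3 + N\right)\right) = 2 N \left(3 + 2 N\right)$)
$r{\left(-8 \right)} u{\left(O{\left(-2 \right)} \right)} = 9 \cdot 2 \left(4 - -2\right) \left(3 + 2 \left(4 - -2\right)\right) = 9 \cdot 2 \left(4 + 2\right) \left(3 + 2 \left(4 + 2\right)\right) = 9 \cdot 2 \cdot 6 \left(3 + 2 \cdot 6\right) = 9 \cdot 2 \cdot 6 \left(3 + 12\right) = 9 \cdot 2 \cdot 6 \cdot 15 = 9 \cdot 180 = 1620$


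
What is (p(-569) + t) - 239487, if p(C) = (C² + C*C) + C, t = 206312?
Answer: 613778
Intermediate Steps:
p(C) = C + 2*C² (p(C) = (C² + C²) + C = 2*C² + C = C + 2*C²)
(p(-569) + t) - 239487 = (-569*(1 + 2*(-569)) + 206312) - 239487 = (-569*(1 - 1138) + 206312) - 239487 = (-569*(-1137) + 206312) - 239487 = (646953 + 206312) - 239487 = 853265 - 239487 = 613778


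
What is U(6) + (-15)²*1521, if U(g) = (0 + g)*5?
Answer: 342255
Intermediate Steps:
U(g) = 5*g (U(g) = g*5 = 5*g)
U(6) + (-15)²*1521 = 5*6 + (-15)²*1521 = 30 + 225*1521 = 30 + 342225 = 342255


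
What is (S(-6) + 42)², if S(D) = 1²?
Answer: 1849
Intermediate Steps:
S(D) = 1
(S(-6) + 42)² = (1 + 42)² = 43² = 1849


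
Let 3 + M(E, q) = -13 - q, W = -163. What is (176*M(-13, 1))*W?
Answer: 487696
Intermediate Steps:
M(E, q) = -16 - q (M(E, q) = -3 + (-13 - q) = -16 - q)
(176*M(-13, 1))*W = (176*(-16 - 1*1))*(-163) = (176*(-16 - 1))*(-163) = (176*(-17))*(-163) = -2992*(-163) = 487696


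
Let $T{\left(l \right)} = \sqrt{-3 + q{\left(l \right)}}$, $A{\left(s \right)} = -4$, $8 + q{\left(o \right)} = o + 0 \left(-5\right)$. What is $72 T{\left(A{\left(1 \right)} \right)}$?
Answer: $72 i \sqrt{15} \approx 278.85 i$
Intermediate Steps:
$q{\left(o \right)} = -8 + o$ ($q{\left(o \right)} = -8 + \left(o + 0 \left(-5\right)\right) = -8 + \left(o + 0\right) = -8 + o$)
$T{\left(l \right)} = \sqrt{-11 + l}$ ($T{\left(l \right)} = \sqrt{-3 + \left(-8 + l\right)} = \sqrt{-11 + l}$)
$72 T{\left(A{\left(1 \right)} \right)} = 72 \sqrt{-11 - 4} = 72 \sqrt{-15} = 72 i \sqrt{15}$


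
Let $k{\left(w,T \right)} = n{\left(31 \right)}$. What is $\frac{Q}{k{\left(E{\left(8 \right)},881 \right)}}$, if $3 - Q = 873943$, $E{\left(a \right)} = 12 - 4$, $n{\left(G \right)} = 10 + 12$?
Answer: $- \frac{436970}{11} \approx -39725.0$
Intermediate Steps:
$n{\left(G \right)} = 22$
$E{\left(a \right)} = 8$ ($E{\left(a \right)} = 12 - 4 = 8$)
$k{\left(w,T \right)} = 22$
$Q = -873940$ ($Q = 3 - 873943 = -873940$)
$\frac{Q}{k{\left(E{\left(8 \right)},881 \right)}} = - \frac{873940}{22} = \left(-873940\right) \frac{1}{22} = - \frac{436970}{11}$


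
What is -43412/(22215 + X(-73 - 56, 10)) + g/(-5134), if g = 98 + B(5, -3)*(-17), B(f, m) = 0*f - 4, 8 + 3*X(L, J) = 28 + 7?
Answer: -28320799/14262252 ≈ -1.9857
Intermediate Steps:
X(L, J) = 9 (X(L, J) = -8/3 + (28 + 7)/3 = -8/3 + (⅓)*35 = -8/3 + 35/3 = 9)
B(f, m) = -4 (B(f, m) = 0 - 4 = -4)
g = 166 (g = 98 - 4*(-17) = 98 + 68 = 166)
-43412/(22215 + X(-73 - 56, 10)) + g/(-5134) = -43412/(22215 + 9) + 166/(-5134) = -43412/22224 + 166*(-1/5134) = -43412*1/22224 - 83/2567 = -10853/5556 - 83/2567 = -28320799/14262252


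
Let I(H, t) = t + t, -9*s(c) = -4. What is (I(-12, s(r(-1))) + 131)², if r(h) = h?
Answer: 1408969/81 ≈ 17395.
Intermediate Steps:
s(c) = 4/9 (s(c) = -⅑*(-4) = 4/9)
I(H, t) = 2*t
(I(-12, s(r(-1))) + 131)² = (2*(4/9) + 131)² = (8/9 + 131)² = (1187/9)² = 1408969/81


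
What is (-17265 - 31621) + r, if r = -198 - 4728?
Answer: -53812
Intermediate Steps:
r = -4926
(-17265 - 31621) + r = (-17265 - 31621) - 4926 = -48886 - 4926 = -53812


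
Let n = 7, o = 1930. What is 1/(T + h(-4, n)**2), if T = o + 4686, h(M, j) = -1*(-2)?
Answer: 1/6620 ≈ 0.00015106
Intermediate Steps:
h(M, j) = 2
T = 6616 (T = 1930 + 4686 = 6616)
1/(T + h(-4, n)**2) = 1/(6616 + 2**2) = 1/(6616 + 4) = 1/6620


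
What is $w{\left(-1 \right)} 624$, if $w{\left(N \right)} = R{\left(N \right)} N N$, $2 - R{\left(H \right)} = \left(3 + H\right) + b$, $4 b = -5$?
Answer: $780$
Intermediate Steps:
$b = - \frac{5}{4}$ ($b = \frac{1}{4} \left(-5\right) = - \frac{5}{4} \approx -1.25$)
$R{\left(H \right)} = \frac{1}{4} - H$ ($R{\left(H \right)} = 2 - \left(\left(3 + H\right) - \frac{5}{4}\right) = 2 - \left(\frac{7}{4} + H\right) = \frac{1}{4} - H$)
$w{\left(N \right)} = N^{2} \left(\frac{1}{4} - N\right)$ ($w{\left(N \right)} = \left(\frac{1}{4} - N\right) N N = N \left(\frac{1}{4} - N\right) N = N^{2} \left(\frac{1}{4} - N\right)$)
$w{\left(-1 \right)} 624 = \left(-1\right)^{2} \left(\frac{1}{4} - -1\right) 624 = 1 \left(\frac{1}{4} + 1\right) 624 = 1 \cdot \frac{5}{4} \cdot 624 = \frac{5}{4} \cdot 624 = 780$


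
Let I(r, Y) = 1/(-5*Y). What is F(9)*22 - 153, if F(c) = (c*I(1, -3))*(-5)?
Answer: -219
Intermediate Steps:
I(r, Y) = -1/(5*Y)
F(c) = -c/3 (F(c) = (c*(-⅕/(-3)))*(-5) = (c*(-⅕*(-⅓)))*(-5) = (c*(1/15))*(-5) = (c/15)*(-5) = -c/3)
F(9)*22 - 153 = -⅓*9*22 - 153 = -3*22 - 153 = -66 - 153 = -219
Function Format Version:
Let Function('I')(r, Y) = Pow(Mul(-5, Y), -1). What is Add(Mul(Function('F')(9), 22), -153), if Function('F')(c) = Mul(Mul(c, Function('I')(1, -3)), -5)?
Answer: -219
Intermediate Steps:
Function('I')(r, Y) = Mul(Rational(-1, 5), Pow(Y, -1))
Function('F')(c) = Mul(Rational(-1, 3), c) (Function('F')(c) = Mul(Mul(c, Mul(Rational(-1, 5), Pow(-3, -1))), -5) = Mul(Mul(c, Mul(Rational(-1, 5), Rational(-1, 3))), -5) = Mul(Mul(c, Rational(1, 15)), -5) = Mul(Mul(Rational(1, 15), c), -5) = Mul(Rational(-1, 3), c))
Add(Mul(Function('F')(9), 22), -153) = Add(Mul(Mul(Rational(-1, 3), 9), 22), -153) = Add(Mul(-3, 22), -153) = Add(-66, -153) = -219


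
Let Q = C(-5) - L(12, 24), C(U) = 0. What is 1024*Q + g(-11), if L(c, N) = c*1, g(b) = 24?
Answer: -12264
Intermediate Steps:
L(c, N) = c
Q = -12 (Q = 0 - 1*12 = 0 - 12 = -12)
1024*Q + g(-11) = 1024*(-12) + 24 = -12288 + 24 = -12264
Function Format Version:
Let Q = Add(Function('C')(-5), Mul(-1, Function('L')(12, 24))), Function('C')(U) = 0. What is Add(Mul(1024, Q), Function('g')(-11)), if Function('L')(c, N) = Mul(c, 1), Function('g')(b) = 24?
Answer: -12264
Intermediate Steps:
Function('L')(c, N) = c
Q = -12 (Q = Add(0, Mul(-1, 12)) = Add(0, -12) = -12)
Add(Mul(1024, Q), Function('g')(-11)) = Add(Mul(1024, -12), 24) = Add(-12288, 24) = -12264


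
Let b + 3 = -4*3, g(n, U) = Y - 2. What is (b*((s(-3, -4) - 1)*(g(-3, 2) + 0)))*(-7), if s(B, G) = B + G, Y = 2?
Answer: 0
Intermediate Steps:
g(n, U) = 0 (g(n, U) = 2 - 2 = 0)
b = -15 (b = -3 - 4*3 = -3 - 12 = -15)
(b*((s(-3, -4) - 1)*(g(-3, 2) + 0)))*(-7) = -15*((-3 - 4) - 1)*(0 + 0)*(-7) = -15*(-7 - 1)*0*(-7) = -(-120)*0*(-7) = -15*0*(-7) = 0*(-7) = 0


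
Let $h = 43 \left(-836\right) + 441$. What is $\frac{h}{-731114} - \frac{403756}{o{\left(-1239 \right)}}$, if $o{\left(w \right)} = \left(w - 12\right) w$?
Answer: $- \frac{240156204761}{1133218657746} \approx -0.21192$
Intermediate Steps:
$o{\left(w \right)} = w \left(-12 + w\right)$ ($o{\left(w \right)} = \left(-12 + w\right) w = w \left(-12 + w\right)$)
$h = -35507$ ($h = -35948 + 441 = -35507$)
$\frac{h}{-731114} - \frac{403756}{o{\left(-1239 \right)}} = - \frac{35507}{-731114} - \frac{403756}{\left(-1239\right) \left(-12 - 1239\right)} = \left(-35507\right) \left(- \frac{1}{731114}\right) - \frac{403756}{\left(-1239\right) \left(-1251\right)} = \frac{35507}{731114} - \frac{403756}{1549989} = - \frac{240156204761}{1133218657746}$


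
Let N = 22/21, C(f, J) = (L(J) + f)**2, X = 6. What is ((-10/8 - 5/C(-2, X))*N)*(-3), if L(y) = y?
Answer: 275/56 ≈ 4.9107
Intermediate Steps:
C(f, J) = (J + f)**2
N = 22/21 (N = 22*(1/21) = 22/21 ≈ 1.0476)
((-10/8 - 5/C(-2, X))*N)*(-3) = ((-10/8 - 5/(6 - 2)**2)*(22/21))*(-3) = ((-10*1/8 - 5/(4**2))*(22/21))*(-3) = ((-5/4 - 5/16)*(22/21))*(-3) = -25/16*22/21*(-3) = -275/168*(-3) = 275/56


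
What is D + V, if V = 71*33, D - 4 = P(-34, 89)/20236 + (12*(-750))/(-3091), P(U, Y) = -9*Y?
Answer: 146983268281/62549476 ≈ 2349.9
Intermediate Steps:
D = 429846013/62549476 (D = 4 + (-9*89/20236 + (12*(-750))/(-3091)) = 4 + (-801*1/20236 - 9000*(-1/3091)) = 4 + (-801/20236 + 9000/3091) = 4 + 179648109/62549476 = 429846013/62549476 ≈ 6.8721)
V = 2343
D + V = 429846013/62549476 + 2343 = 146983268281/62549476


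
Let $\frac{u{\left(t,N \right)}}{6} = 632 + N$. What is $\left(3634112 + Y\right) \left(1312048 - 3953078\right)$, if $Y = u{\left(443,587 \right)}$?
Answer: $-9617115308780$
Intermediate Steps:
$u{\left(t,N \right)} = 3792 + 6 N$ ($u{\left(t,N \right)} = 6 \left(632 + N\right) = 3792 + 6 N$)
$Y = 7314$ ($Y = 3792 + 6 \cdot 587 = 3792 + 3522 = 7314$)
$\left(3634112 + Y\right) \left(1312048 - 3953078\right) = \left(3634112 + 7314\right) \left(1312048 - 3953078\right) = 3641426 \left(-2641030\right) = -9617115308780$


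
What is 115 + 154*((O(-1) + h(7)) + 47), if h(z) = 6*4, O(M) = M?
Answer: 10895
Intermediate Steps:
h(z) = 24
115 + 154*((O(-1) + h(7)) + 47) = 115 + 154*((-1 + 24) + 47) = 115 + 154*(23 + 47) = 115 + 154*70 = 115 + 10780 = 10895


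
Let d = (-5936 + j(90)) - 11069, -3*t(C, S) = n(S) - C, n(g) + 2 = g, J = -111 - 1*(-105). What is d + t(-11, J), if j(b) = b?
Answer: -16916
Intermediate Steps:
J = -6 (J = -111 + 105 = -6)
n(g) = -2 + g
t(C, S) = ⅔ - S/3 + C/3 (t(C, S) = -((-2 + S) - C)/3 = -(-2 + S - C)/3 = ⅔ - S/3 + C/3)
d = -16915 (d = (-5936 + 90) - 11069 = -5846 - 11069 = -16915)
d + t(-11, J) = -16915 + (⅔ - ⅓*(-6) + (⅓)*(-11)) = -16915 + (⅔ + 2 - 11/3) = -16915 - 1 = -16916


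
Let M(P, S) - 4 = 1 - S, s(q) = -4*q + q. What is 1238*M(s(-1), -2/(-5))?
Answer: 28474/5 ≈ 5694.8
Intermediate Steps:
s(q) = -3*q
M(P, S) = 5 - S (M(P, S) = 4 + (1 - S) = 5 - S)
1238*M(s(-1), -2/(-5)) = 1238*(5 - (-2)/(-5)) = 1238*(5 - (-2)*(-1)/5) = 1238*(5 - 1*⅖) = 1238*(5 - ⅖) = 1238*(23/5) = 28474/5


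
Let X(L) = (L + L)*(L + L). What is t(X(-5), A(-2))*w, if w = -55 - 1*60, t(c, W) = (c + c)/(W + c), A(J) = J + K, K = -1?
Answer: -23000/97 ≈ -237.11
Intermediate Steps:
X(L) = 4*L² (X(L) = (2*L)*(2*L) = 4*L²)
A(J) = -1 + J (A(J) = J - 1 = -1 + J)
t(c, W) = 2*c/(W + c) (t(c, W) = (2*c)/(W + c) = 2*c/(W + c))
w = -115 (w = -55 - 60 = -115)
t(X(-5), A(-2))*w = (2*(4*(-5)²)/((-1 - 2) + 4*(-5)²))*(-115) = (2*(4*25)/(-3 + 4*25))*(-115) = (2*100/(-3 + 100))*(-115) = (2*100/97)*(-115) = (2*100*(1/97))*(-115) = (200/97)*(-115) = -23000/97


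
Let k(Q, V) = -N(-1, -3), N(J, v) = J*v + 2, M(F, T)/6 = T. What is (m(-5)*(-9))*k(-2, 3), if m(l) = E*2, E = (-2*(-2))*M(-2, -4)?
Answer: -8640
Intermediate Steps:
M(F, T) = 6*T
N(J, v) = 2 + J*v
E = -96 (E = (-2*(-2))*(6*(-4)) = 4*(-24) = -96)
m(l) = -192 (m(l) = -96*2 = -192)
k(Q, V) = -5 (k(Q, V) = -(2 - 1*(-3)) = -(2 + 3) = -1*5 = -5)
(m(-5)*(-9))*k(-2, 3) = -192*(-9)*(-5) = 1728*(-5) = -8640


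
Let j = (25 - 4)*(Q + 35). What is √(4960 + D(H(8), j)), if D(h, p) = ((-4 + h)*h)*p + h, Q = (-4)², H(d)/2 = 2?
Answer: 2*√1241 ≈ 70.456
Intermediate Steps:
H(d) = 4 (H(d) = 2*2 = 4)
Q = 16
j = 1071 (j = (25 - 4)*(16 + 35) = 21*51 = 1071)
D(h, p) = h + h*p*(-4 + h) (D(h, p) = (h*(-4 + h))*p + h = h*p*(-4 + h) + h = h + h*p*(-4 + h))
√(4960 + D(H(8), j)) = √(4960 + 4*(1 - 4*1071 + 4*1071)) = √(4960 + 4*(1 - 4284 + 4284)) = √(4960 + 4*1) = √(4960 + 4) = √4964 = 2*√1241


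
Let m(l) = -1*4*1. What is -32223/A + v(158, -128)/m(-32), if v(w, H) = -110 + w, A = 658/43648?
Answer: -703238700/329 ≈ -2.1375e+6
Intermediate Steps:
A = 329/21824 (A = 658*(1/43648) = 329/21824 ≈ 0.015075)
m(l) = -4 (m(l) = -4*1 = -4)
-32223/A + v(158, -128)/m(-32) = -32223/329/21824 + (-110 + 158)/(-4) = -32223*21824/329 + 48*(-¼) = -703234752/329 - 12 = -703238700/329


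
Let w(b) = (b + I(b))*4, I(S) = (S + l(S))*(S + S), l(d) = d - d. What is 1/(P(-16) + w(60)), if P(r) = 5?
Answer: 1/29045 ≈ 3.4429e-5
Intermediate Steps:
l(d) = 0
I(S) = 2*S² (I(S) = (S + 0)*(S + S) = S*(2*S) = 2*S²)
w(b) = 4*b + 8*b² (w(b) = (b + 2*b²)*4 = 4*b + 8*b²)
1/(P(-16) + w(60)) = 1/(5 + 4*60*(1 + 2*60)) = 1/(5 + 4*60*(1 + 120)) = 1/(5 + 4*60*121) = 1/(5 + 29040) = 1/29045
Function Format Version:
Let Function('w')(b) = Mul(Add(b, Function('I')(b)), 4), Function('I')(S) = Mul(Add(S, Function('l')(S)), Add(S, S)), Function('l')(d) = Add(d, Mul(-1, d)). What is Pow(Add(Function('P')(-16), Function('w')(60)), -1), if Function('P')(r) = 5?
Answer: Rational(1, 29045) ≈ 3.4429e-5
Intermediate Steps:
Function('l')(d) = 0
Function('I')(S) = Mul(2, Pow(S, 2)) (Function('I')(S) = Mul(Add(S, 0), Add(S, S)) = Mul(S, Mul(2, S)) = Mul(2, Pow(S, 2)))
Function('w')(b) = Add(Mul(4, b), Mul(8, Pow(b, 2))) (Function('w')(b) = Mul(Add(b, Mul(2, Pow(b, 2))), 4) = Add(Mul(4, b), Mul(8, Pow(b, 2))))
Pow(Add(Function('P')(-16), Function('w')(60)), -1) = Pow(Add(5, Mul(4, 60, Add(1, Mul(2, 60)))), -1) = Pow(Add(5, Mul(4, 60, Add(1, 120))), -1) = Pow(Add(5, Mul(4, 60, 121)), -1) = Pow(Add(5, 29040), -1) = Pow(29045, -1) = Rational(1, 29045)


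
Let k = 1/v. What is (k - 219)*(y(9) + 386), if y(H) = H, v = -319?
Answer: -27595490/319 ≈ -86506.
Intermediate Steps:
k = -1/319 (k = 1/(-319) = -1/319 ≈ -0.0031348)
(k - 219)*(y(9) + 386) = (-1/319 - 219)*(9 + 386) = -69862/319*395 = -27595490/319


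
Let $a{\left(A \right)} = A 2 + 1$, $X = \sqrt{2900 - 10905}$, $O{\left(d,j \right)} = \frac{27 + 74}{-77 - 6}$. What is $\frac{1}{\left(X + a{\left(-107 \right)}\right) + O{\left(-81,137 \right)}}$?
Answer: $- \frac{295148}{74254969} - \frac{6889 i \sqrt{8005}}{371274845} \approx -0.0039748 - 0.0016601 i$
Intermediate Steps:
$O{\left(d,j \right)} = - \frac{101}{83}$ ($O{\left(d,j \right)} = \frac{101}{-83} = 101 \left(- \frac{1}{83}\right) = - \frac{101}{83}$)
$X = i \sqrt{8005}$ ($X = \sqrt{-8005} = i \sqrt{8005} \approx 89.471 i$)
$a{\left(A \right)} = 1 + 2 A$ ($a{\left(A \right)} = 2 A + 1 = 1 + 2 A$)
$\frac{1}{\left(X + a{\left(-107 \right)}\right) + O{\left(-81,137 \right)}} = \frac{1}{\left(i \sqrt{8005} + \left(1 + 2 \left(-107\right)\right)\right) - \frac{101}{83}} = \frac{1}{\left(i \sqrt{8005} + \left(1 - 214\right)\right) - \frac{101}{83}} = \frac{1}{\left(i \sqrt{8005} - 213\right) - \frac{101}{83}} = \frac{1}{\left(-213 + i \sqrt{8005}\right) - \frac{101}{83}} = \frac{1}{- \frac{17780}{83} + i \sqrt{8005}}$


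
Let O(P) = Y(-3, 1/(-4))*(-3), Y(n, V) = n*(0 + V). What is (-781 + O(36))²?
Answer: 9815689/16 ≈ 6.1348e+5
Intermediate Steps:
Y(n, V) = V*n (Y(n, V) = n*V = V*n)
O(P) = -9/4 (O(P) = (-3/(-4))*(-3) = -¼*(-3)*(-3) = (¾)*(-3) = -9/4)
(-781 + O(36))² = (-781 - 9/4)² = (-3133/4)² = 9815689/16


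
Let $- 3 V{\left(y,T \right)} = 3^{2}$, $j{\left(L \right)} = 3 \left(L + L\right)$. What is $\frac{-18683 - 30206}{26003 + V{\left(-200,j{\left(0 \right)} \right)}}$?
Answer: $- \frac{48889}{26000} \approx -1.8803$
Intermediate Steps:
$j{\left(L \right)} = 6 L$ ($j{\left(L \right)} = 3 \cdot 2 L = 6 L$)
$V{\left(y,T \right)} = -3$ ($V{\left(y,T \right)} = - \frac{3^{2}}{3} = \left(- \frac{1}{3}\right) 9 = -3$)
$\frac{-18683 - 30206}{26003 + V{\left(-200,j{\left(0 \right)} \right)}} = \frac{-18683 - 30206}{26003 - 3} = - \frac{48889}{26000}$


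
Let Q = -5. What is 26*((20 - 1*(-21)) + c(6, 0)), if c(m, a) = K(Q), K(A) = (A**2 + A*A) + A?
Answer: 2236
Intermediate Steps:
K(A) = A + 2*A**2 (K(A) = (A**2 + A**2) + A = 2*A**2 + A = A + 2*A**2)
c(m, a) = 45 (c(m, a) = -5*(1 + 2*(-5)) = -5*(1 - 10) = -5*(-9) = 45)
26*((20 - 1*(-21)) + c(6, 0)) = 26*((20 - 1*(-21)) + 45) = 26*((20 + 21) + 45) = 26*(41 + 45) = 26*86 = 2236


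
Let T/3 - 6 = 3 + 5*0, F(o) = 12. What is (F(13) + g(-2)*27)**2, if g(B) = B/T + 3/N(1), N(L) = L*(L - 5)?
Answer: 1681/16 ≈ 105.06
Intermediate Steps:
N(L) = L*(-5 + L)
T = 27 (T = 18 + 3*(3 + 5*0) = 18 + 3*(3 + 0) = 18 + 3*3 = 18 + 9 = 27)
g(B) = -3/4 + B/27 (g(B) = B/27 + 3/((1*(-5 + 1))) = B*(1/27) + 3/((1*(-4))) = B/27 + 3/(-4) = B/27 + 3*(-1/4) = B/27 - 3/4 = -3/4 + B/27)
(F(13) + g(-2)*27)**2 = (12 + (-3/4 + (1/27)*(-2))*27)**2 = (12 + (-3/4 - 2/27)*27)**2 = (12 - 89/108*27)**2 = (12 - 89/4)**2 = (-41/4)**2 = 1681/16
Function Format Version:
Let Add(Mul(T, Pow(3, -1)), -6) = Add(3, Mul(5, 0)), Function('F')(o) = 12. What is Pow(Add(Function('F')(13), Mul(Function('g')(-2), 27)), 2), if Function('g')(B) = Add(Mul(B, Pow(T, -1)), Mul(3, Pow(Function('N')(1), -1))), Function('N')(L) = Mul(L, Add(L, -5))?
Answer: Rational(1681, 16) ≈ 105.06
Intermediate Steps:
Function('N')(L) = Mul(L, Add(-5, L))
T = 27 (T = Add(18, Mul(3, Add(3, Mul(5, 0)))) = Add(18, Mul(3, Add(3, 0))) = Add(18, Mul(3, 3)) = Add(18, 9) = 27)
Function('g')(B) = Add(Rational(-3, 4), Mul(Rational(1, 27), B)) (Function('g')(B) = Add(Mul(B, Pow(27, -1)), Mul(3, Pow(Mul(1, Add(-5, 1)), -1))) = Add(Mul(B, Rational(1, 27)), Mul(3, Pow(Mul(1, -4), -1))) = Add(Mul(Rational(1, 27), B), Mul(3, Pow(-4, -1))) = Add(Mul(Rational(1, 27), B), Mul(3, Rational(-1, 4))) = Add(Mul(Rational(1, 27), B), Rational(-3, 4)) = Add(Rational(-3, 4), Mul(Rational(1, 27), B)))
Pow(Add(Function('F')(13), Mul(Function('g')(-2), 27)), 2) = Pow(Add(12, Mul(Add(Rational(-3, 4), Mul(Rational(1, 27), -2)), 27)), 2) = Pow(Add(12, Mul(Add(Rational(-3, 4), Rational(-2, 27)), 27)), 2) = Pow(Add(12, Mul(Rational(-89, 108), 27)), 2) = Pow(Add(12, Rational(-89, 4)), 2) = Pow(Rational(-41, 4), 2) = Rational(1681, 16)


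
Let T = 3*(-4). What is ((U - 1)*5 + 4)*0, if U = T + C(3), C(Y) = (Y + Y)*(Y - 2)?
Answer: 0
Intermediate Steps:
C(Y) = 2*Y*(-2 + Y) (C(Y) = (2*Y)*(-2 + Y) = 2*Y*(-2 + Y))
T = -12
U = -6 (U = -12 + 2*3*(-2 + 3) = -12 + 2*3*1 = -12 + 6 = -6)
((U - 1)*5 + 4)*0 = ((-6 - 1)*5 + 4)*0 = (-7*5 + 4)*0 = (-35 + 4)*0 = -31*0 = 0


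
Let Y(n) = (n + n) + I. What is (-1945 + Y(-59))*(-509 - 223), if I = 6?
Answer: 1505724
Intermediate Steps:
Y(n) = 6 + 2*n (Y(n) = (n + n) + 6 = 2*n + 6 = 6 + 2*n)
(-1945 + Y(-59))*(-509 - 223) = (-1945 + (6 + 2*(-59)))*(-509 - 223) = (-1945 + (6 - 118))*(-732) = (-1945 - 112)*(-732) = -2057*(-732) = 1505724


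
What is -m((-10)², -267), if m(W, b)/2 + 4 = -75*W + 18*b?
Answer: 24620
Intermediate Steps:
m(W, b) = -8 - 150*W + 36*b (m(W, b) = -8 + 2*(-75*W + 18*b) = -8 + (-150*W + 36*b) = -8 - 150*W + 36*b)
-m((-10)², -267) = -(-8 - 150*(-10)² + 36*(-267)) = -(-8 - 150*100 - 9612) = -(-8 - 15000 - 9612) = -1*(-24620) = 24620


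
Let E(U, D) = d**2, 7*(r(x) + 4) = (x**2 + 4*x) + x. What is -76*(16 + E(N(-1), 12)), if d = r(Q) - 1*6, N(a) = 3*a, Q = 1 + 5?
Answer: -60800/49 ≈ -1240.8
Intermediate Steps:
Q = 6
r(x) = -4 + x**2/7 + 5*x/7 (r(x) = -4 + ((x**2 + 4*x) + x)/7 = -4 + (x**2 + 5*x)/7 = -4 + (x**2/7 + 5*x/7) = -4 + x**2/7 + 5*x/7)
d = -4/7 (d = (-4 + (1/7)*6**2 + (5/7)*6) - 1*6 = (-4 + (1/7)*36 + 30/7) - 6 = (-4 + 36/7 + 30/7) - 6 = 38/7 - 6 = -4/7 ≈ -0.57143)
E(U, D) = 16/49 (E(U, D) = (-4/7)**2 = 16/49)
-76*(16 + E(N(-1), 12)) = -76*(16 + 16/49) = -76*800/49 = -60800/49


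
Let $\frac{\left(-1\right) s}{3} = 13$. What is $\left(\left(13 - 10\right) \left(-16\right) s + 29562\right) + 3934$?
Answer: $35368$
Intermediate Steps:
$s = -39$ ($s = \left(-3\right) 13 = -39$)
$\left(\left(13 - 10\right) \left(-16\right) s + 29562\right) + 3934 = \left(\left(13 - 10\right) \left(-16\right) \left(-39\right) + 29562\right) + 3934 = \left(3 \left(-16\right) \left(-39\right) + 29562\right) + 3934 = \left(\left(-48\right) \left(-39\right) + 29562\right) + 3934 = \left(1872 + 29562\right) + 3934 = 31434 + 3934 = 35368$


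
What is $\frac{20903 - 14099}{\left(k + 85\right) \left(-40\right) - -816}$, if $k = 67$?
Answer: $- \frac{243}{188} \approx -1.2926$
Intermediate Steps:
$\frac{20903 - 14099}{\left(k + 85\right) \left(-40\right) - -816} = \frac{20903 - 14099}{\left(67 + 85\right) \left(-40\right) - -816} = \frac{6804}{152 \left(-40\right) + \left(-9624 + 10440\right)} = \frac{6804}{-6080 + 816} = \frac{6804}{-5264} = 6804 \left(- \frac{1}{5264}\right) = - \frac{243}{188}$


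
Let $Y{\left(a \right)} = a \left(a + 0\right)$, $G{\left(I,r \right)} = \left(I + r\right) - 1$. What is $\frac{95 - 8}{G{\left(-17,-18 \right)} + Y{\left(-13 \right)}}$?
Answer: $\frac{87}{133} \approx 0.65414$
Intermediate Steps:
$G{\left(I,r \right)} = -1 + I + r$
$Y{\left(a \right)} = a^{2}$ ($Y{\left(a \right)} = a a = a^{2}$)
$\frac{95 - 8}{G{\left(-17,-18 \right)} + Y{\left(-13 \right)}} = \frac{95 - 8}{\left(-1 - 17 - 18\right) + \left(-13\right)^{2}} = \frac{87}{-36 + 169} = \frac{87}{133}$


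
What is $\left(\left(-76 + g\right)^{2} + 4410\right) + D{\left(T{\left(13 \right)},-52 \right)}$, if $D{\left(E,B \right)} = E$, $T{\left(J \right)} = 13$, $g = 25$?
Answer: $7024$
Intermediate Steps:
$\left(\left(-76 + g\right)^{2} + 4410\right) + D{\left(T{\left(13 \right)},-52 \right)} = \left(\left(-76 + 25\right)^{2} + 4410\right) + 13 = \left(\left(-51\right)^{2} + 4410\right) + 13 = \left(2601 + 4410\right) + 13 = 7011 + 13 = 7024$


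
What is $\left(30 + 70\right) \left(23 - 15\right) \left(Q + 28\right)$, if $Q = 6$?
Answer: $27200$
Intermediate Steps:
$\left(30 + 70\right) \left(23 - 15\right) \left(Q + 28\right) = \left(30 + 70\right) \left(23 - 15\right) \left(6 + 28\right) = 100 \cdot 8 \cdot 34 = 100 \cdot 272 = 27200$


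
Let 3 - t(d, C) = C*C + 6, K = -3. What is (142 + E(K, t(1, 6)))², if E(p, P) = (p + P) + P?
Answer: 3721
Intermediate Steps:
t(d, C) = -3 - C² (t(d, C) = 3 - (C*C + 6) = 3 - (C² + 6) = 3 - (6 + C²) = 3 + (-6 - C²) = -3 - C²)
E(p, P) = p + 2*P (E(p, P) = (P + p) + P = p + 2*P)
(142 + E(K, t(1, 6)))² = (142 + (-3 + 2*(-3 - 1*6²)))² = (142 + (-3 + 2*(-3 - 1*36)))² = (142 + (-3 + 2*(-3 - 36)))² = (142 + (-3 + 2*(-39)))² = (142 + (-3 - 78))² = (142 - 81)² = 61² = 3721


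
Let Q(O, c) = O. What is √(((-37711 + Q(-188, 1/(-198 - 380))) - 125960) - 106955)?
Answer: I*√270814 ≈ 520.4*I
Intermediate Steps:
√(((-37711 + Q(-188, 1/(-198 - 380))) - 125960) - 106955) = √(((-37711 - 188) - 125960) - 106955) = √((-37899 - 125960) - 106955) = √(-163859 - 106955) = √(-270814) = I*√270814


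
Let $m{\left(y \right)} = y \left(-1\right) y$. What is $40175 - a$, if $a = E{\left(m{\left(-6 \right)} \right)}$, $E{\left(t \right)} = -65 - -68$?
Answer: $40172$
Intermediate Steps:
$m{\left(y \right)} = - y^{2}$ ($m{\left(y \right)} = - y y = - y^{2}$)
$E{\left(t \right)} = 3$ ($E{\left(t \right)} = -65 + 68 = 3$)
$a = 3$
$40175 - a = 40175 - 3 = 40172$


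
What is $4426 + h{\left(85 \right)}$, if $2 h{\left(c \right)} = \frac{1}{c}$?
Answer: $\frac{752421}{170} \approx 4426.0$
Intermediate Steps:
$h{\left(c \right)} = \frac{1}{2 c}$
$4426 + h{\left(85 \right)} = 4426 + \frac{1}{2 \cdot 85} = 4426 + \frac{1}{2} \cdot \frac{1}{85} = 4426 + \frac{1}{170} = \frac{752421}{170}$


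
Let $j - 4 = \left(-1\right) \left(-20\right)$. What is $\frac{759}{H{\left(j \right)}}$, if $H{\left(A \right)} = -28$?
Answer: $- \frac{759}{28} \approx -27.107$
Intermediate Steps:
$j = 24$ ($j = 4 - -20 = 4 + 20 = 24$)
$\frac{759}{H{\left(j \right)}} = \frac{759}{-28} = 759 \left(- \frac{1}{28}\right) = - \frac{759}{28}$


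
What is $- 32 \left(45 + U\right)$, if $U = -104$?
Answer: $1888$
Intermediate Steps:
$- 32 \left(45 + U\right) = - 32 \left(45 - 104\right) = \left(-32\right) \left(-59\right) = 1888$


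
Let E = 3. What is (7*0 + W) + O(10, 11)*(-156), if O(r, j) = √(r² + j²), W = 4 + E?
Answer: 7 - 156*√221 ≈ -2312.1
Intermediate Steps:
W = 7 (W = 4 + 3 = 7)
O(r, j) = √(j² + r²)
(7*0 + W) + O(10, 11)*(-156) = (7*0 + 7) + √(11² + 10²)*(-156) = (0 + 7) + √(121 + 100)*(-156) = 7 + √221*(-156) = 7 - 156*√221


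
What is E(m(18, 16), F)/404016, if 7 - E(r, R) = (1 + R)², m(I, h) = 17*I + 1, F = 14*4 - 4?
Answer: -467/67336 ≈ -0.0069354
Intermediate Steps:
F = 52 (F = 56 - 4 = 52)
m(I, h) = 1 + 17*I
E(r, R) = 7 - (1 + R)²
E(m(18, 16), F)/404016 = (7 - (1 + 52)²)/404016 = (7 - 1*53²)*(1/404016) = (7 - 1*2809)*(1/404016) = (7 - 2809)*(1/404016) = -2802*1/404016 = -467/67336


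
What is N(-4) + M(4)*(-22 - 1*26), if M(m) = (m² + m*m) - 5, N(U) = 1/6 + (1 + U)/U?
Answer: -15541/12 ≈ -1295.1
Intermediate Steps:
N(U) = ⅙ + (1 + U)/U (N(U) = 1*(⅙) + (1 + U)/U = ⅙ + (1 + U)/U)
M(m) = -5 + 2*m² (M(m) = (m² + m²) - 5 = 2*m² - 5 = -5 + 2*m²)
N(-4) + M(4)*(-22 - 1*26) = (7/6 + 1/(-4)) + (-5 + 2*4²)*(-22 - 1*26) = (7/6 - ¼) + (-5 + 2*16)*(-22 - 26) = 11/12 + (-5 + 32)*(-48) = 11/12 + 27*(-48) = 11/12 - 1296 = -15541/12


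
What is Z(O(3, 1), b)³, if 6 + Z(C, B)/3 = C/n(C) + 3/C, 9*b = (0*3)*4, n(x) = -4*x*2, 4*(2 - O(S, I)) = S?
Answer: -89314623/64000 ≈ -1395.5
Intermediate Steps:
O(S, I) = 2 - S/4
n(x) = -8*x
b = 0 (b = ((0*3)*4)/9 = (0*4)/9 = (⅑)*0 = 0)
Z(C, B) = -147/8 + 9/C (Z(C, B) = -18 + 3*(C/((-8*C)) + 3/C) = -18 + 3*(C*(-1/(8*C)) + 3/C) = -18 + 3*(-⅛ + 3/C) = -18 + (-3/8 + 9/C) = -147/8 + 9/C)
Z(O(3, 1), b)³ = (-147/8 + 9/(2 - ¼*3))³ = (-147/8 + 9/(2 - ¾))³ = (-147/8 + 9/(5/4))³ = (-147/8 + 9*(⅘))³ = (-147/8 + 36/5)³ = (-447/40)³ = -89314623/64000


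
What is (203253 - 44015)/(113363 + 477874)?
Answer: 159238/591237 ≈ 0.26933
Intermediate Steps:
(203253 - 44015)/(113363 + 477874) = 159238/591237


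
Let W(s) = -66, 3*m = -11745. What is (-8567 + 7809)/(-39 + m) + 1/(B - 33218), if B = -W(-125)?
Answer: 12562631/65541504 ≈ 0.19167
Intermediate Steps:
m = -3915 (m = (1/3)*(-11745) = -3915)
B = 66 (B = -1*(-66) = 66)
(-8567 + 7809)/(-39 + m) + 1/(B - 33218) = (-8567 + 7809)/(-39 - 3915) + 1/(66 - 33218) = -758/(-3954) + 1/(-33152) = -758*(-1/3954) - 1/33152 = 379/1977 - 1/33152 = 12562631/65541504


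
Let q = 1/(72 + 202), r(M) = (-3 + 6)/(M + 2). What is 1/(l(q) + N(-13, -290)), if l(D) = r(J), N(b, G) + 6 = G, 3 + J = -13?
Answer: -14/4147 ≈ -0.0033759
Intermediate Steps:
J = -16 (J = -3 - 13 = -16)
N(b, G) = -6 + G
r(M) = 3/(2 + M)
q = 1/274 ≈ 0.0036496
l(D) = -3/14 (l(D) = 3/(2 - 16) = 3/(-14) = 3*(-1/14) = -3/14)
1/(l(q) + N(-13, -290)) = 1/(-3/14 + (-6 - 290)) = 1/(-3/14 - 296) = 1/(-4147/14) = -14/4147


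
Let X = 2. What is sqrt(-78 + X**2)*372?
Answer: 372*I*sqrt(74) ≈ 3200.1*I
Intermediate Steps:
sqrt(-78 + X**2)*372 = sqrt(-78 + 2**2)*372 = sqrt(-78 + 4)*372 = sqrt(-74)*372 = (I*sqrt(74))*372 = 372*I*sqrt(74)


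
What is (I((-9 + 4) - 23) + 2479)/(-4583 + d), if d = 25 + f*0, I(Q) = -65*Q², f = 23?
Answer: 48481/4558 ≈ 10.636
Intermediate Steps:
d = 25 (d = 25 + 23*0 = 25 + 0 = 25)
(I((-9 + 4) - 23) + 2479)/(-4583 + d) = (-65*((-9 + 4) - 23)² + 2479)/(-4583 + 25) = (-65*(-5 - 23)² + 2479)/(-4558) = (-65*(-28)² + 2479)*(-1/4558) = (-65*784 + 2479)*(-1/4558) = (-50960 + 2479)*(-1/4558) = -48481*(-1/4558) = 48481/4558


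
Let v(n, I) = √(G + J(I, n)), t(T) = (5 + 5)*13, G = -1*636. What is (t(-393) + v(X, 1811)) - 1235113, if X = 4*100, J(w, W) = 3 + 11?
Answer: -1234983 + I*√622 ≈ -1.235e+6 + 24.94*I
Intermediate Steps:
J(w, W) = 14
G = -636
X = 400
t(T) = 130 (t(T) = 10*13 = 130)
v(n, I) = I*√622 (v(n, I) = √(-636 + 14) = √(-622) = I*√622)
(t(-393) + v(X, 1811)) - 1235113 = (130 + I*√622) - 1235113 = -1234983 + I*√622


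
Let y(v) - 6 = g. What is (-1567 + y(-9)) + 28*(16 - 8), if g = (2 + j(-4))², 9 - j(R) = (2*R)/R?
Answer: -1256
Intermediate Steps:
j(R) = 7 (j(R) = 9 - 2*R/R = 9 - 1*2 = 9 - 2 = 7)
g = 81 (g = (2 + 7)² = 9² = 81)
y(v) = 87 (y(v) = 6 + 81 = 87)
(-1567 + y(-9)) + 28*(16 - 8) = (-1567 + 87) + 28*(16 - 8) = -1480 + 28*8 = -1480 + 224 = -1256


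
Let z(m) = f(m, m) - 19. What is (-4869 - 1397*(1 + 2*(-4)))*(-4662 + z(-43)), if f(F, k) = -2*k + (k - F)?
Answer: -22561450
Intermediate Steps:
f(F, k) = -F - k
z(m) = -19 - 2*m (z(m) = (-m - m) - 19 = -2*m - 19 = -19 - 2*m)
(-4869 - 1397*(1 + 2*(-4)))*(-4662 + z(-43)) = (-4869 - 1397*(1 + 2*(-4)))*(-4662 + (-19 - 2*(-43))) = (-4869 - 1397*(1 - 8))*(-4662 + (-19 + 86)) = (-4869 - 1397*(-7))*(-4662 + 67) = (-4869 + 9779)*(-4595) = 4910*(-4595) = -22561450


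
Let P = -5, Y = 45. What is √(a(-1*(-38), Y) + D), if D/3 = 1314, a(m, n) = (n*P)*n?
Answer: 3*I*√687 ≈ 78.632*I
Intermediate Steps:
a(m, n) = -5*n² (a(m, n) = (n*(-5))*n = (-5*n)*n = -5*n²)
D = 3942 (D = 3*1314 = 3942)
√(a(-1*(-38), Y) + D) = √(-5*45² + 3942) = √(-5*2025 + 3942) = √(-10125 + 3942) = √(-6183) = 3*I*√687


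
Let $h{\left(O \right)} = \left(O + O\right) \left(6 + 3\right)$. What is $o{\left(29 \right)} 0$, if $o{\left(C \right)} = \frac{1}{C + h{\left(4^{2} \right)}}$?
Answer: $0$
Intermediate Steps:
$h{\left(O \right)} = 18 O$ ($h{\left(O \right)} = 2 O 9 = 18 O$)
$o{\left(C \right)} = \frac{1}{288 + C}$ ($o{\left(C \right)} = \frac{1}{C + 18 \cdot 4^{2}} = \frac{1}{C + 18 \cdot 16} = \frac{1}{C + 288} = \frac{1}{288 + C}$)
$o{\left(29 \right)} 0 = \frac{1}{288 + 29} \cdot 0 = \frac{1}{317} \cdot 0 = 0$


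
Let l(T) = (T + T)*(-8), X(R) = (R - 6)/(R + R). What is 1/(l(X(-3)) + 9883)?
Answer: 1/9859 ≈ 0.00010143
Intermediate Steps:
X(R) = (-6 + R)/(2*R) (X(R) = (-6 + R)/((2*R)) = (-6 + R)*(1/(2*R)) = (-6 + R)/(2*R))
l(T) = -16*T (l(T) = (2*T)*(-8) = -16*T)
1/(l(X(-3)) + 9883) = 1/(-8*(-6 - 3)/(-3) + 9883) = 1/(-8*(-1)*(-9)/3 + 9883) = 1/(-16*3/2 + 9883) = 1/(-24 + 9883) = 1/9859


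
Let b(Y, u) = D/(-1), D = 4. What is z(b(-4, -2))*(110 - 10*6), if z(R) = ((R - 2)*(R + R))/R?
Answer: -600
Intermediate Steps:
b(Y, u) = -4 (b(Y, u) = 4/(-1) = 4*(-1) = -4)
z(R) = -4 + 2*R (z(R) = ((-2 + R)*(2*R))/R = (2*R*(-2 + R))/R = -4 + 2*R)
z(b(-4, -2))*(110 - 10*6) = (-4 + 2*(-4))*(110 - 10*6) = (-4 - 8)*(110 - 60) = -12*50 = -600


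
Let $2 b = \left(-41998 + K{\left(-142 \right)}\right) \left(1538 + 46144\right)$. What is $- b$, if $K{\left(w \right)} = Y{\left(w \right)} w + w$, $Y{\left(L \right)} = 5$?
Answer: $1021586850$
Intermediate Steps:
$K{\left(w \right)} = 6 w$ ($K{\left(w \right)} = 5 w + w = 6 w$)
$b = -1021586850$ ($b = \frac{\left(-41998 + 6 \left(-142\right)\right) \left(1538 + 46144\right)}{2} = \frac{\left(-41998 - 852\right) 47682}{2} = \frac{\left(-42850\right) 47682}{2} = \frac{1}{2} \left(-2043173700\right) = -1021586850$)
$- b = \left(-1\right) \left(-1021586850\right) = 1021586850$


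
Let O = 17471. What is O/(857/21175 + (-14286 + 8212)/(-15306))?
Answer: 2831215296525/70867096 ≈ 39951.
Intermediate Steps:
O/(857/21175 + (-14286 + 8212)/(-15306)) = 17471/(857/21175 + (-14286 + 8212)/(-15306)) = 17471/(857*(1/21175) - 6074*(-1/15306)) = 17471/(857/21175 + 3037/7653) = 17471/(70867096/162052275) = 17471*(162052275/70867096) = 2831215296525/70867096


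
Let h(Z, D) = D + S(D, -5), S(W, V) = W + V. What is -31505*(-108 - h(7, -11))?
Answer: 2551905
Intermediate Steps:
S(W, V) = V + W
h(Z, D) = -5 + 2*D (h(Z, D) = D + (-5 + D) = -5 + 2*D)
-31505*(-108 - h(7, -11)) = -31505*(-108 - (-5 + 2*(-11))) = -31505*(-108 - (-5 - 22)) = -31505*(-108 - 1*(-27)) = -31505*(-108 + 27) = -31505*(-81) = 2551905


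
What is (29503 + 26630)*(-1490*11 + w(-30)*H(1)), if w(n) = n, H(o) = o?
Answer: -921703860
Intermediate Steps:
(29503 + 26630)*(-1490*11 + w(-30)*H(1)) = (29503 + 26630)*(-1490*11 - 30*1) = 56133*(-16390 - 30) = 56133*(-16420) = -921703860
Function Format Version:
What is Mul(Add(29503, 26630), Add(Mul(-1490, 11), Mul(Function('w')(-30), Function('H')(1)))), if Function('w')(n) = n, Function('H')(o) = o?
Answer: -921703860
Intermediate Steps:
Mul(Add(29503, 26630), Add(Mul(-1490, 11), Mul(Function('w')(-30), Function('H')(1)))) = Mul(Add(29503, 26630), Add(Mul(-1490, 11), Mul(-30, 1))) = Mul(56133, Add(-16390, -30)) = Mul(56133, -16420) = -921703860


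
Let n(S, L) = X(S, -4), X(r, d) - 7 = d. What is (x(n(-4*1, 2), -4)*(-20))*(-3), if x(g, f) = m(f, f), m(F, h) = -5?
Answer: -300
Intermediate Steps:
X(r, d) = 7 + d
n(S, L) = 3 (n(S, L) = 7 - 4 = 3)
x(g, f) = -5
(x(n(-4*1, 2), -4)*(-20))*(-3) = -5*(-20)*(-3) = 100*(-3) = -300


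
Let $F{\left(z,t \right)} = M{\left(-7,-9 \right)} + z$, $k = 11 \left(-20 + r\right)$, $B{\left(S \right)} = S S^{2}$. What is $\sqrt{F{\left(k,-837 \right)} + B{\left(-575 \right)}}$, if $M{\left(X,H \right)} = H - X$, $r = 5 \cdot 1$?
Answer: $i \sqrt{190109542} \approx 13788.0 i$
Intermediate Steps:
$r = 5$
$B{\left(S \right)} = S^{3}$
$k = -165$ ($k = 11 \left(-20 + 5\right) = 11 \left(-15\right) = -165$)
$F{\left(z,t \right)} = -2 + z$ ($F{\left(z,t \right)} = \left(-9 - -7\right) + z = \left(-9 + 7\right) + z = -2 + z$)
$\sqrt{F{\left(k,-837 \right)} + B{\left(-575 \right)}} = \sqrt{\left(-2 - 165\right) + \left(-575\right)^{3}} = \sqrt{-167 - 190109375} = \sqrt{-190109542} = i \sqrt{190109542}$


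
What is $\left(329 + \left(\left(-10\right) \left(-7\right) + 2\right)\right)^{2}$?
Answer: $160801$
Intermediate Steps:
$\left(329 + \left(\left(-10\right) \left(-7\right) + 2\right)\right)^{2} = \left(329 + \left(70 + 2\right)\right)^{2} = \left(329 + 72\right)^{2} = 401^{2} = 160801$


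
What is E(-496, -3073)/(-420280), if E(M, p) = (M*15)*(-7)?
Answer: -186/1501 ≈ -0.12392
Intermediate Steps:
E(M, p) = -105*M (E(M, p) = (15*M)*(-7) = -105*M)
E(-496, -3073)/(-420280) = -105*(-496)/(-420280) = 52080*(-1/420280) = -186/1501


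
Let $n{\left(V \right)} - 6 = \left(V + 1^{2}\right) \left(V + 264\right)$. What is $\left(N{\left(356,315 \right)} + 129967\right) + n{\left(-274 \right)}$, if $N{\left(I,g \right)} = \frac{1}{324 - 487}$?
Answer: $\frac{21630588}{163} \approx 1.327 \cdot 10^{5}$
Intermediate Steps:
$N{\left(I,g \right)} = - \frac{1}{163}$ ($N{\left(I,g \right)} = \frac{1}{-163} = - \frac{1}{163}$)
$n{\left(V \right)} = 6 + \left(1 + V\right) \left(264 + V\right)$ ($n{\left(V \right)} = 6 + \left(V + 1^{2}\right) \left(V + 264\right) = 6 + \left(V + 1\right) \left(264 + V\right) = 6 + \left(1 + V\right) \left(264 + V\right)$)
$\left(N{\left(356,315 \right)} + 129967\right) + n{\left(-274 \right)} = \left(- \frac{1}{163} + 129967\right) + \left(270 + \left(-274\right)^{2} + 265 \left(-274\right)\right) = \frac{21184620}{163} + \left(270 + 75076 - 72610\right) = \frac{21184620}{163} + 2736 = \frac{21630588}{163}$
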